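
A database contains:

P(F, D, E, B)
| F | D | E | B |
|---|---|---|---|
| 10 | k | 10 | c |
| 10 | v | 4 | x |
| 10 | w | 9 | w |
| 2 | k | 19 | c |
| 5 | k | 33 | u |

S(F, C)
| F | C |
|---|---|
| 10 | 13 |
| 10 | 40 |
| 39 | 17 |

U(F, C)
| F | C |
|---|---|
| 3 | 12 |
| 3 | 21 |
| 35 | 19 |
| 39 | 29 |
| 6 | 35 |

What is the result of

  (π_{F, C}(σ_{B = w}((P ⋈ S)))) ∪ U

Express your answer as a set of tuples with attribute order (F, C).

P ⋈ S (natural join on F): {(10, k, 10, c, 13), (10, k, 10, c, 40), (10, v, 4, x, 13), (10, v, 4, x, 40), (10, w, 9, w, 13), (10, w, 9, w, 40)}
Apply σ_{B = w}; surviving tuples: {(10, w, 9, w, 13), (10, w, 9, w, 40)}
Projecting to F, C: {(10, 13), (10, 40)}
Union: {(10, 13), (10, 40)} with {(3, 12), (3, 21), (35, 19), (39, 29), (6, 35)} → {(10, 13), (10, 40), (3, 12), (3, 21), (35, 19), (39, 29), (6, 35)}

{(10, 13), (10, 40), (3, 12), (3, 21), (35, 19), (39, 29), (6, 35)}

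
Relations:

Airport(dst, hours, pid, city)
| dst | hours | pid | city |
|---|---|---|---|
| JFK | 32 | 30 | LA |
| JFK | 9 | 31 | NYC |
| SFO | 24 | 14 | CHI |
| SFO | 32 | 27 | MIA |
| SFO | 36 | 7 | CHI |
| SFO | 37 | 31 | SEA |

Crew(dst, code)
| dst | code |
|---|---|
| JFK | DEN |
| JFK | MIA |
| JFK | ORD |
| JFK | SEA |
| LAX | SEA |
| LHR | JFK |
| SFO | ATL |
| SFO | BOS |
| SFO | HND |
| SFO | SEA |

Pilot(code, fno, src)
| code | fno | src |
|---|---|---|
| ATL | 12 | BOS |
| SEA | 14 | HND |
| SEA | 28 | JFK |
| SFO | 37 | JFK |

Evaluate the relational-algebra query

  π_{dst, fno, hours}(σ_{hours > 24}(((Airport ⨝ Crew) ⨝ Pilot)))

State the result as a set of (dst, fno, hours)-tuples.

Airport ⋈ Crew (natural join on dst): {(JFK, 32, 30, LA, DEN), (JFK, 32, 30, LA, MIA), (JFK, 32, 30, LA, ORD), (JFK, 32, 30, LA, SEA), (JFK, 9, 31, NYC, DEN), (JFK, 9, 31, NYC, MIA), (JFK, 9, 31, NYC, ORD), (JFK, 9, 31, NYC, SEA), (SFO, 24, 14, CHI, ATL), (SFO, 24, 14, CHI, BOS), (SFO, 24, 14, CHI, HND), (SFO, 24, 14, CHI, SEA), (SFO, 32, 27, MIA, ATL), (SFO, 32, 27, MIA, BOS), (SFO, 32, 27, MIA, HND), (SFO, 32, 27, MIA, SEA), (SFO, 36, 7, CHI, ATL), (SFO, 36, 7, CHI, BOS), (SFO, 36, 7, CHI, HND), (SFO, 36, 7, CHI, SEA), (SFO, 37, 31, SEA, ATL), (SFO, 37, 31, SEA, BOS), (SFO, 37, 31, SEA, HND), (SFO, 37, 31, SEA, SEA)}
(Airport ⨝ Crew) ⋈ Pilot (natural join on code): {(JFK, 32, 30, LA, SEA, 14, HND), (JFK, 32, 30, LA, SEA, 28, JFK), (JFK, 9, 31, NYC, SEA, 14, HND), (JFK, 9, 31, NYC, SEA, 28, JFK), (SFO, 24, 14, CHI, ATL, 12, BOS), (SFO, 24, 14, CHI, SEA, 14, HND), (SFO, 24, 14, CHI, SEA, 28, JFK), (SFO, 32, 27, MIA, ATL, 12, BOS), (SFO, 32, 27, MIA, SEA, 14, HND), (SFO, 32, 27, MIA, SEA, 28, JFK), (SFO, 36, 7, CHI, ATL, 12, BOS), (SFO, 36, 7, CHI, SEA, 14, HND), (SFO, 36, 7, CHI, SEA, 28, JFK), (SFO, 37, 31, SEA, ATL, 12, BOS), (SFO, 37, 31, SEA, SEA, 14, HND), (SFO, 37, 31, SEA, SEA, 28, JFK)}
Filtering on hours > 24 leaves {(JFK, 32, 30, LA, SEA, 14, HND), (JFK, 32, 30, LA, SEA, 28, JFK), (SFO, 32, 27, MIA, ATL, 12, BOS), (SFO, 32, 27, MIA, SEA, 14, HND), (SFO, 32, 27, MIA, SEA, 28, JFK), (SFO, 36, 7, CHI, ATL, 12, BOS), (SFO, 36, 7, CHI, SEA, 14, HND), (SFO, 36, 7, CHI, SEA, 28, JFK), (SFO, 37, 31, SEA, ATL, 12, BOS), (SFO, 37, 31, SEA, SEA, 14, HND), (SFO, 37, 31, SEA, SEA, 28, JFK)}.
Keep only column(s) dst, fno, hours: {(JFK, 14, 32), (JFK, 28, 32), (SFO, 12, 32), (SFO, 12, 36), (SFO, 12, 37), (SFO, 14, 32), (SFO, 14, 36), (SFO, 14, 37), (SFO, 28, 32), (SFO, 28, 36), (SFO, 28, 37)}

{(JFK, 14, 32), (JFK, 28, 32), (SFO, 12, 32), (SFO, 12, 36), (SFO, 12, 37), (SFO, 14, 32), (SFO, 14, 36), (SFO, 14, 37), (SFO, 28, 32), (SFO, 28, 36), (SFO, 28, 37)}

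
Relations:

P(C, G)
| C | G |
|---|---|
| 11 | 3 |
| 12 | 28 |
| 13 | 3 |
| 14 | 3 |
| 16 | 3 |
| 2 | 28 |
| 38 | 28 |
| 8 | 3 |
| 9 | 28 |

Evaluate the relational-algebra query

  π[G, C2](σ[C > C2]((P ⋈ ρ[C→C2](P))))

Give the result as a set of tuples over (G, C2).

{(28, 12), (28, 2), (28, 9), (3, 11), (3, 13), (3, 14), (3, 8)}

ρ[C→C2]: schema becomes (C2, G); tuples unchanged.
Natural join on G: {(11, 3, 11), (11, 3, 13), (11, 3, 14), (11, 3, 16), (11, 3, 8), (12, 28, 12), (12, 28, 2), (12, 28, 38), (12, 28, 9), (13, 3, 11), (13, 3, 13), (13, 3, 14), (13, 3, 16), (13, 3, 8), (14, 3, 11), (14, 3, 13), (14, 3, 14), (14, 3, 16), (14, 3, 8), (16, 3, 11), (16, 3, 13), (16, 3, 14), (16, 3, 16), (16, 3, 8), (2, 28, 12), (2, 28, 2), (2, 28, 38), (2, 28, 9), (38, 28, 12), (38, 28, 2), (38, 28, 38), (38, 28, 9), (8, 3, 11), (8, 3, 13), (8, 3, 14), (8, 3, 16), (8, 3, 8), (9, 28, 12), (9, 28, 2), (9, 28, 38), (9, 28, 9)}
Apply σ_{C > C2}; surviving tuples: {(11, 3, 8), (12, 28, 2), (12, 28, 9), (13, 3, 11), (13, 3, 8), (14, 3, 11), (14, 3, 13), (14, 3, 8), (16, 3, 11), (16, 3, 13), (16, 3, 14), (16, 3, 8), (38, 28, 12), (38, 28, 2), (38, 28, 9), (9, 28, 2)}
π[G, C2]: project onto (G, C2) (9 duplicate(s) eliminated) → {(28, 12), (28, 2), (28, 9), (3, 11), (3, 13), (3, 14), (3, 8)}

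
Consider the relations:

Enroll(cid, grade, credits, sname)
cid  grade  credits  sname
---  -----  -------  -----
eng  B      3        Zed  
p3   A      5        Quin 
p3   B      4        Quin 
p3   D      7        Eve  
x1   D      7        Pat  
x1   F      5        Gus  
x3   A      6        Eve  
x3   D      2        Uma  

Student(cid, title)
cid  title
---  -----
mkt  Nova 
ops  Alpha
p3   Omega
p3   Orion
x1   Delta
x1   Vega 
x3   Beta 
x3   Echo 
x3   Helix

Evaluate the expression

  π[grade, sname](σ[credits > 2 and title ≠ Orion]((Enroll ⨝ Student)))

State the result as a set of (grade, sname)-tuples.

{(A, Eve), (A, Quin), (B, Quin), (D, Eve), (D, Pat), (F, Gus)}

Joining Enroll and Student on cid yields {(p3, A, 5, Quin, Omega), (p3, A, 5, Quin, Orion), (p3, B, 4, Quin, Omega), (p3, B, 4, Quin, Orion), (p3, D, 7, Eve, Omega), (p3, D, 7, Eve, Orion), (x1, D, 7, Pat, Delta), (x1, D, 7, Pat, Vega), (x1, F, 5, Gus, Delta), (x1, F, 5, Gus, Vega), (x3, A, 6, Eve, Beta), (x3, A, 6, Eve, Echo), (x3, A, 6, Eve, Helix), (x3, D, 2, Uma, Beta), (x3, D, 2, Uma, Echo), (x3, D, 2, Uma, Helix)}.
Filtering on credits > 2 and title ≠ Orion leaves {(p3, A, 5, Quin, Omega), (p3, B, 4, Quin, Omega), (p3, D, 7, Eve, Omega), (x1, D, 7, Pat, Delta), (x1, D, 7, Pat, Vega), (x1, F, 5, Gus, Delta), (x1, F, 5, Gus, Vega), (x3, A, 6, Eve, Beta), (x3, A, 6, Eve, Echo), (x3, A, 6, Eve, Helix)}.
π_{grade, sname} gives {(A, Eve), (A, Quin), (B, Quin), (D, Eve), (D, Pat), (F, Gus)} (4 duplicate(s) eliminated).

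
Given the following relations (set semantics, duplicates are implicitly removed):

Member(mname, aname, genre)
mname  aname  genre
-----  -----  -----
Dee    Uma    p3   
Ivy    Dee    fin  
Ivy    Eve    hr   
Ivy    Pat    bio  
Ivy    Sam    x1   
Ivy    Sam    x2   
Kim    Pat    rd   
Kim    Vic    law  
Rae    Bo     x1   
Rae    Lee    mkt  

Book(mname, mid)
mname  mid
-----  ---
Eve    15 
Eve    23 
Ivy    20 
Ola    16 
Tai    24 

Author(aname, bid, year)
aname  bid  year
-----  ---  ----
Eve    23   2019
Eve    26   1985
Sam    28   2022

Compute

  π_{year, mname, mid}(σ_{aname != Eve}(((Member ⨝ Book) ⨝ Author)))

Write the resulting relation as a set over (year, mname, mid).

{(2022, Ivy, 20)}

Joining Member and Book on mname yields {(Ivy, Dee, fin, 20), (Ivy, Eve, hr, 20), (Ivy, Pat, bio, 20), (Ivy, Sam, x1, 20), (Ivy, Sam, x2, 20)}.
Joining (Member ⨝ Book) and Author on aname yields {(Ivy, Eve, hr, 20, 23, 2019), (Ivy, Eve, hr, 20, 26, 1985), (Ivy, Sam, x1, 20, 28, 2022), (Ivy, Sam, x2, 20, 28, 2022)}.
Apply σ_{aname != Eve}; surviving tuples: {(Ivy, Sam, x1, 20, 28, 2022), (Ivy, Sam, x2, 20, 28, 2022)}
π_{year, mname, mid} gives {(2022, Ivy, 20)} (1 duplicate(s) eliminated).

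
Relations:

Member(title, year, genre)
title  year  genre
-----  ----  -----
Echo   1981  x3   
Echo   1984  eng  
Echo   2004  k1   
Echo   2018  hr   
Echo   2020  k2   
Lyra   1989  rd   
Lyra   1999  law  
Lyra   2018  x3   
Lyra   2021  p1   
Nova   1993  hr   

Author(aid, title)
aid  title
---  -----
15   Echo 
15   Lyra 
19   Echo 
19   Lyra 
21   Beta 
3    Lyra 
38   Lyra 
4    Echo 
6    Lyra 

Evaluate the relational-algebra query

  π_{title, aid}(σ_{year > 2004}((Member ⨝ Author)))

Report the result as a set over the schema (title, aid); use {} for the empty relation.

Member ⋈ Author (natural join on title): {(Echo, 1981, x3, 15), (Echo, 1981, x3, 19), (Echo, 1981, x3, 4), (Echo, 1984, eng, 15), (Echo, 1984, eng, 19), (Echo, 1984, eng, 4), (Echo, 2004, k1, 15), (Echo, 2004, k1, 19), (Echo, 2004, k1, 4), (Echo, 2018, hr, 15), (Echo, 2018, hr, 19), (Echo, 2018, hr, 4), (Echo, 2020, k2, 15), (Echo, 2020, k2, 19), (Echo, 2020, k2, 4), (Lyra, 1989, rd, 15), (Lyra, 1989, rd, 19), (Lyra, 1989, rd, 3), (Lyra, 1989, rd, 38), (Lyra, 1989, rd, 6), (Lyra, 1999, law, 15), (Lyra, 1999, law, 19), (Lyra, 1999, law, 3), (Lyra, 1999, law, 38), (Lyra, 1999, law, 6), (Lyra, 2018, x3, 15), (Lyra, 2018, x3, 19), (Lyra, 2018, x3, 3), (Lyra, 2018, x3, 38), (Lyra, 2018, x3, 6), (Lyra, 2021, p1, 15), (Lyra, 2021, p1, 19), (Lyra, 2021, p1, 3), (Lyra, 2021, p1, 38), (Lyra, 2021, p1, 6)}
Selection year > 2004: {(Echo, 2018, hr, 15), (Echo, 2018, hr, 19), (Echo, 2018, hr, 4), (Echo, 2020, k2, 15), (Echo, 2020, k2, 19), (Echo, 2020, k2, 4), (Lyra, 2018, x3, 15), (Lyra, 2018, x3, 19), (Lyra, 2018, x3, 3), (Lyra, 2018, x3, 38), (Lyra, 2018, x3, 6), (Lyra, 2021, p1, 15), (Lyra, 2021, p1, 19), (Lyra, 2021, p1, 3), (Lyra, 2021, p1, 38), (Lyra, 2021, p1, 6)}
π_{title, aid} gives {(Echo, 15), (Echo, 19), (Echo, 4), (Lyra, 15), (Lyra, 19), (Lyra, 3), (Lyra, 38), (Lyra, 6)} (8 duplicate(s) eliminated).

{(Echo, 15), (Echo, 19), (Echo, 4), (Lyra, 15), (Lyra, 19), (Lyra, 3), (Lyra, 38), (Lyra, 6)}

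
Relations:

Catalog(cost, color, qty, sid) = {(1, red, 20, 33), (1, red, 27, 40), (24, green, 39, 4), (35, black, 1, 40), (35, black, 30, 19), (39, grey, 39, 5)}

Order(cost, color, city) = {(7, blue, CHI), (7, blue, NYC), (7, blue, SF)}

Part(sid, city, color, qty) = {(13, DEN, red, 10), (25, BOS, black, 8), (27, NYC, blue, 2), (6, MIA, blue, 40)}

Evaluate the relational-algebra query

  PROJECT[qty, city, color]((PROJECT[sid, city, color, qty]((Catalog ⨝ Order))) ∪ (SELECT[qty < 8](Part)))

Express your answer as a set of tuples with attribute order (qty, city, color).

{(2, NYC, blue)}

Natural join on cost, color: {}
π[sid, city, color, qty]: project onto (sid, city, color, qty) → {}
Apply σ_{qty < 8}; surviving tuples: {(27, NYC, blue, 2)}
Union: {} with {(27, NYC, blue, 2)} → {(27, NYC, blue, 2)}
π[qty, city, color]: project onto (qty, city, color) → {(2, NYC, blue)}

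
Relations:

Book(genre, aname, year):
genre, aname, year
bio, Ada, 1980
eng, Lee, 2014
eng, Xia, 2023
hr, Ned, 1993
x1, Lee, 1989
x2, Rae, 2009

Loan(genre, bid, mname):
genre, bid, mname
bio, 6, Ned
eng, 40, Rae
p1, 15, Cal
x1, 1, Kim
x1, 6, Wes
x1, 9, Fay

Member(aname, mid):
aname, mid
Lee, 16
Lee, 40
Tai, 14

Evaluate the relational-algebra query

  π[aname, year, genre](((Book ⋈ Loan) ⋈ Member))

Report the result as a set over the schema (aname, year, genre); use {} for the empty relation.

Joining Book and Loan on genre yields {(bio, Ada, 1980, 6, Ned), (eng, Lee, 2014, 40, Rae), (eng, Xia, 2023, 40, Rae), (x1, Lee, 1989, 1, Kim), (x1, Lee, 1989, 6, Wes), (x1, Lee, 1989, 9, Fay)}.
Joining (Book ⋈ Loan) and Member on aname yields {(eng, Lee, 2014, 40, Rae, 16), (eng, Lee, 2014, 40, Rae, 40), (x1, Lee, 1989, 1, Kim, 16), (x1, Lee, 1989, 1, Kim, 40), (x1, Lee, 1989, 6, Wes, 16), (x1, Lee, 1989, 6, Wes, 40), (x1, Lee, 1989, 9, Fay, 16), (x1, Lee, 1989, 9, Fay, 40)}.
Keep only column(s) aname, year, genre (6 duplicate(s) eliminated): {(Lee, 1989, x1), (Lee, 2014, eng)}

{(Lee, 1989, x1), (Lee, 2014, eng)}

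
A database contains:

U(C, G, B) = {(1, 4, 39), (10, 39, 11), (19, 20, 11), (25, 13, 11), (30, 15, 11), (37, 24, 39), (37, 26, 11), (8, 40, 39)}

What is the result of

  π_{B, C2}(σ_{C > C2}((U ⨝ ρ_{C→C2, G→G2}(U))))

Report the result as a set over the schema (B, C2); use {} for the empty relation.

ρ[C→C2, G→G2]: schema becomes (C2, G2, B); tuples unchanged.
Natural join on B: {(1, 4, 39, 1, 4), (1, 4, 39, 37, 24), (1, 4, 39, 8, 40), (10, 39, 11, 10, 39), (10, 39, 11, 19, 20), (10, 39, 11, 25, 13), (10, 39, 11, 30, 15), (10, 39, 11, 37, 26), (19, 20, 11, 10, 39), (19, 20, 11, 19, 20), (19, 20, 11, 25, 13), (19, 20, 11, 30, 15), (19, 20, 11, 37, 26), (25, 13, 11, 10, 39), (25, 13, 11, 19, 20), (25, 13, 11, 25, 13), (25, 13, 11, 30, 15), (25, 13, 11, 37, 26), (30, 15, 11, 10, 39), (30, 15, 11, 19, 20), (30, 15, 11, 25, 13), (30, 15, 11, 30, 15), (30, 15, 11, 37, 26), (37, 24, 39, 1, 4), (37, 24, 39, 37, 24), (37, 24, 39, 8, 40), (37, 26, 11, 10, 39), (37, 26, 11, 19, 20), (37, 26, 11, 25, 13), (37, 26, 11, 30, 15), (37, 26, 11, 37, 26), (8, 40, 39, 1, 4), (8, 40, 39, 37, 24), (8, 40, 39, 8, 40)}
Selection C > C2: {(19, 20, 11, 10, 39), (25, 13, 11, 10, 39), (25, 13, 11, 19, 20), (30, 15, 11, 10, 39), (30, 15, 11, 19, 20), (30, 15, 11, 25, 13), (37, 24, 39, 1, 4), (37, 24, 39, 8, 40), (37, 26, 11, 10, 39), (37, 26, 11, 19, 20), (37, 26, 11, 25, 13), (37, 26, 11, 30, 15), (8, 40, 39, 1, 4)}
Projecting to B, C2 (7 duplicate(s) eliminated): {(11, 10), (11, 19), (11, 25), (11, 30), (39, 1), (39, 8)}

{(11, 10), (11, 19), (11, 25), (11, 30), (39, 1), (39, 8)}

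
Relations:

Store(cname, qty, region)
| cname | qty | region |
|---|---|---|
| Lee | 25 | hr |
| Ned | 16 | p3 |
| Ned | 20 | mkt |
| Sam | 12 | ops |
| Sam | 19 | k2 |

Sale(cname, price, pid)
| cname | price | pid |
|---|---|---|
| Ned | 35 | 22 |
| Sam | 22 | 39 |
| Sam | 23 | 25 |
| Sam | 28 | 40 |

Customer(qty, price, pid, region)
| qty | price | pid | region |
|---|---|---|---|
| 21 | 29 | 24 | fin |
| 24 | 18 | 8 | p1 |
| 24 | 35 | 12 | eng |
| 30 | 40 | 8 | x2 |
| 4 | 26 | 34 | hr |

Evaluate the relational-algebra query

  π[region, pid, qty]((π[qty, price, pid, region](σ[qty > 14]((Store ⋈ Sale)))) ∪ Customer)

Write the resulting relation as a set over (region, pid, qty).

Natural join on cname: {(Ned, 16, p3, 35, 22), (Ned, 20, mkt, 35, 22), (Sam, 12, ops, 22, 39), (Sam, 12, ops, 23, 25), (Sam, 12, ops, 28, 40), (Sam, 19, k2, 22, 39), (Sam, 19, k2, 23, 25), (Sam, 19, k2, 28, 40)}
Apply σ_{qty > 14}; surviving tuples: {(Ned, 16, p3, 35, 22), (Ned, 20, mkt, 35, 22), (Sam, 19, k2, 22, 39), (Sam, 19, k2, 23, 25), (Sam, 19, k2, 28, 40)}
Projecting to qty, price, pid, region: {(16, 35, 22, p3), (19, 22, 39, k2), (19, 23, 25, k2), (19, 28, 40, k2), (20, 35, 22, mkt)}
Union: {(16, 35, 22, p3), (19, 22, 39, k2), (19, 23, 25, k2), (19, 28, 40, k2), (20, 35, 22, mkt)} with {(21, 29, 24, fin), (24, 18, 8, p1), (24, 35, 12, eng), (30, 40, 8, x2), (4, 26, 34, hr)} → {(16, 35, 22, p3), (19, 22, 39, k2), (19, 23, 25, k2), (19, 28, 40, k2), (20, 35, 22, mkt), (21, 29, 24, fin), (24, 18, 8, p1), (24, 35, 12, eng), (30, 40, 8, x2), (4, 26, 34, hr)}
Projecting to region, pid, qty: {(eng, 12, 24), (fin, 24, 21), (hr, 34, 4), (k2, 25, 19), (k2, 39, 19), (k2, 40, 19), (mkt, 22, 20), (p1, 8, 24), (p3, 22, 16), (x2, 8, 30)}

{(eng, 12, 24), (fin, 24, 21), (hr, 34, 4), (k2, 25, 19), (k2, 39, 19), (k2, 40, 19), (mkt, 22, 20), (p1, 8, 24), (p3, 22, 16), (x2, 8, 30)}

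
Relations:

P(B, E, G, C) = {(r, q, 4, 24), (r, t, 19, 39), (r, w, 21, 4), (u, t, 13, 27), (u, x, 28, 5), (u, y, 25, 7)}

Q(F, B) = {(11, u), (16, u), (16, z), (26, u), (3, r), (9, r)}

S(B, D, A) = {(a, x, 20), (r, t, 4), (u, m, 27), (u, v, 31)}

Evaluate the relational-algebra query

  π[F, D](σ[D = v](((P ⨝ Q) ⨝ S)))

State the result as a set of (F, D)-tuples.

{(11, v), (16, v), (26, v)}

Natural join on B: {(r, q, 4, 24, 3), (r, q, 4, 24, 9), (r, t, 19, 39, 3), (r, t, 19, 39, 9), (r, w, 21, 4, 3), (r, w, 21, 4, 9), (u, t, 13, 27, 11), (u, t, 13, 27, 16), (u, t, 13, 27, 26), (u, x, 28, 5, 11), (u, x, 28, 5, 16), (u, x, 28, 5, 26), (u, y, 25, 7, 11), (u, y, 25, 7, 16), (u, y, 25, 7, 26)}
Natural join on B: {(r, q, 4, 24, 3, t, 4), (r, q, 4, 24, 9, t, 4), (r, t, 19, 39, 3, t, 4), (r, t, 19, 39, 9, t, 4), (r, w, 21, 4, 3, t, 4), (r, w, 21, 4, 9, t, 4), (u, t, 13, 27, 11, m, 27), (u, t, 13, 27, 11, v, 31), (u, t, 13, 27, 16, m, 27), (u, t, 13, 27, 16, v, 31), (u, t, 13, 27, 26, m, 27), (u, t, 13, 27, 26, v, 31), (u, x, 28, 5, 11, m, 27), (u, x, 28, 5, 11, v, 31), (u, x, 28, 5, 16, m, 27), (u, x, 28, 5, 16, v, 31), (u, x, 28, 5, 26, m, 27), (u, x, 28, 5, 26, v, 31), (u, y, 25, 7, 11, m, 27), (u, y, 25, 7, 11, v, 31), (u, y, 25, 7, 16, m, 27), (u, y, 25, 7, 16, v, 31), (u, y, 25, 7, 26, m, 27), (u, y, 25, 7, 26, v, 31)}
σ[D = v]: keep tuples satisfying D = v → {(u, t, 13, 27, 11, v, 31), (u, t, 13, 27, 16, v, 31), (u, t, 13, 27, 26, v, 31), (u, x, 28, 5, 11, v, 31), (u, x, 28, 5, 16, v, 31), (u, x, 28, 5, 26, v, 31), (u, y, 25, 7, 11, v, 31), (u, y, 25, 7, 16, v, 31), (u, y, 25, 7, 26, v, 31)}
π_{F, D} gives {(11, v), (16, v), (26, v)} (6 duplicate(s) eliminated).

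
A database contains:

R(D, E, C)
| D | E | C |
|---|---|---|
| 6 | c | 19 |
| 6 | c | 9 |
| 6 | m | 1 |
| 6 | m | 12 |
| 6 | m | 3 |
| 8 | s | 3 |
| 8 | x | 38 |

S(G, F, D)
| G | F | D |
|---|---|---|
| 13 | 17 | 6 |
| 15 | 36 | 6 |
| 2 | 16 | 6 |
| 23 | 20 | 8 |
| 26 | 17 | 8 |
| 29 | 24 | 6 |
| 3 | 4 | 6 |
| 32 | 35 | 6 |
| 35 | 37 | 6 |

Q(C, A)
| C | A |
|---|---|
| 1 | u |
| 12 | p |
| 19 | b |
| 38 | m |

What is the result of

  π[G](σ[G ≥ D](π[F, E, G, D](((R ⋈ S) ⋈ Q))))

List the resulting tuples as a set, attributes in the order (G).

{13, 15, 23, 26, 29, 32, 35}

R ⋈ S (natural join on D): {(6, c, 19, 13, 17), (6, c, 19, 15, 36), (6, c, 19, 2, 16), (6, c, 19, 29, 24), (6, c, 19, 3, 4), (6, c, 19, 32, 35), (6, c, 19, 35, 37), (6, c, 9, 13, 17), (6, c, 9, 15, 36), (6, c, 9, 2, 16), (6, c, 9, 29, 24), (6, c, 9, 3, 4), (6, c, 9, 32, 35), (6, c, 9, 35, 37), (6, m, 1, 13, 17), (6, m, 1, 15, 36), (6, m, 1, 2, 16), (6, m, 1, 29, 24), (6, m, 1, 3, 4), (6, m, 1, 32, 35), (6, m, 1, 35, 37), (6, m, 12, 13, 17), (6, m, 12, 15, 36), (6, m, 12, 2, 16), (6, m, 12, 29, 24), (6, m, 12, 3, 4), (6, m, 12, 32, 35), (6, m, 12, 35, 37), (6, m, 3, 13, 17), (6, m, 3, 15, 36), (6, m, 3, 2, 16), (6, m, 3, 29, 24), (6, m, 3, 3, 4), (6, m, 3, 32, 35), (6, m, 3, 35, 37), (8, s, 3, 23, 20), (8, s, 3, 26, 17), (8, x, 38, 23, 20), (8, x, 38, 26, 17)}
(R ⋈ S) ⋈ Q (natural join on C): {(6, c, 19, 13, 17, b), (6, c, 19, 15, 36, b), (6, c, 19, 2, 16, b), (6, c, 19, 29, 24, b), (6, c, 19, 3, 4, b), (6, c, 19, 32, 35, b), (6, c, 19, 35, 37, b), (6, m, 1, 13, 17, u), (6, m, 1, 15, 36, u), (6, m, 1, 2, 16, u), (6, m, 1, 29, 24, u), (6, m, 1, 3, 4, u), (6, m, 1, 32, 35, u), (6, m, 1, 35, 37, u), (6, m, 12, 13, 17, p), (6, m, 12, 15, 36, p), (6, m, 12, 2, 16, p), (6, m, 12, 29, 24, p), (6, m, 12, 3, 4, p), (6, m, 12, 32, 35, p), (6, m, 12, 35, 37, p), (8, x, 38, 23, 20, m), (8, x, 38, 26, 17, m)}
π[F, E, G, D]: project onto (F, E, G, D) (7 duplicate(s) eliminated) → {(16, c, 2, 6), (16, m, 2, 6), (17, c, 13, 6), (17, m, 13, 6), (17, x, 26, 8), (20, x, 23, 8), (24, c, 29, 6), (24, m, 29, 6), (35, c, 32, 6), (35, m, 32, 6), (36, c, 15, 6), (36, m, 15, 6), (37, c, 35, 6), (37, m, 35, 6), (4, c, 3, 6), (4, m, 3, 6)}
Filtering on G ≥ D leaves {(17, c, 13, 6), (17, m, 13, 6), (17, x, 26, 8), (20, x, 23, 8), (24, c, 29, 6), (24, m, 29, 6), (35, c, 32, 6), (35, m, 32, 6), (36, c, 15, 6), (36, m, 15, 6), (37, c, 35, 6), (37, m, 35, 6)}.
π[G]: project onto (G) (5 duplicate(s) eliminated) → {13, 15, 23, 26, 29, 32, 35}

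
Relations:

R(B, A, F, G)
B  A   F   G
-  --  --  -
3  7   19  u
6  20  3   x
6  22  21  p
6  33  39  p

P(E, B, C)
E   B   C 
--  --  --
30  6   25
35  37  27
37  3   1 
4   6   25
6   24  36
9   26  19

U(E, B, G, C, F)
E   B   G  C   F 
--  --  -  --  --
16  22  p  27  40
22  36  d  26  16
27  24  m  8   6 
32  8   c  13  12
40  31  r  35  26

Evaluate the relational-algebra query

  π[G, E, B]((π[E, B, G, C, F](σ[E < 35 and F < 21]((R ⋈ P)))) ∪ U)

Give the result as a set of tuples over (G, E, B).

{(c, 32, 8), (d, 22, 36), (m, 27, 24), (p, 16, 22), (r, 40, 31), (x, 30, 6), (x, 4, 6)}

R ⋈ P (natural join on B): {(3, 7, 19, u, 37, 1), (6, 20, 3, x, 30, 25), (6, 20, 3, x, 4, 25), (6, 22, 21, p, 30, 25), (6, 22, 21, p, 4, 25), (6, 33, 39, p, 30, 25), (6, 33, 39, p, 4, 25)}
Selection E < 35 and F < 21: {(6, 20, 3, x, 30, 25), (6, 20, 3, x, 4, 25)}
π[E, B, G, C, F]: project onto (E, B, G, C, F) → {(30, 6, x, 25, 3), (4, 6, x, 25, 3)}
Union: {(30, 6, x, 25, 3), (4, 6, x, 25, 3)} with {(16, 22, p, 27, 40), (22, 36, d, 26, 16), (27, 24, m, 8, 6), (32, 8, c, 13, 12), (40, 31, r, 35, 26)} → {(16, 22, p, 27, 40), (22, 36, d, 26, 16), (27, 24, m, 8, 6), (30, 6, x, 25, 3), (32, 8, c, 13, 12), (4, 6, x, 25, 3), (40, 31, r, 35, 26)}
π[G, E, B]: project onto (G, E, B) → {(c, 32, 8), (d, 22, 36), (m, 27, 24), (p, 16, 22), (r, 40, 31), (x, 30, 6), (x, 4, 6)}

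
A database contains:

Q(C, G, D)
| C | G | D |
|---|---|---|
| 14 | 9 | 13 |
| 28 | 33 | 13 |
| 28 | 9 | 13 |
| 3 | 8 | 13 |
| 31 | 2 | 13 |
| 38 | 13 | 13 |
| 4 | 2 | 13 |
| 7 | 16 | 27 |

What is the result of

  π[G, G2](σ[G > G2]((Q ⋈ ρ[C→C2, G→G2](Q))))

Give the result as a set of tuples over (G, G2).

ρ[C→C2, G→G2]: schema becomes (C2, G2, D); tuples unchanged.
Natural join on D: {(14, 9, 13, 14, 9), (14, 9, 13, 28, 33), (14, 9, 13, 28, 9), (14, 9, 13, 3, 8), (14, 9, 13, 31, 2), (14, 9, 13, 38, 13), (14, 9, 13, 4, 2), (28, 33, 13, 14, 9), (28, 33, 13, 28, 33), (28, 33, 13, 28, 9), (28, 33, 13, 3, 8), (28, 33, 13, 31, 2), (28, 33, 13, 38, 13), (28, 33, 13, 4, 2), (28, 9, 13, 14, 9), (28, 9, 13, 28, 33), (28, 9, 13, 28, 9), (28, 9, 13, 3, 8), (28, 9, 13, 31, 2), (28, 9, 13, 38, 13), (28, 9, 13, 4, 2), (3, 8, 13, 14, 9), (3, 8, 13, 28, 33), (3, 8, 13, 28, 9), (3, 8, 13, 3, 8), (3, 8, 13, 31, 2), (3, 8, 13, 38, 13), (3, 8, 13, 4, 2), (31, 2, 13, 14, 9), (31, 2, 13, 28, 33), (31, 2, 13, 28, 9), (31, 2, 13, 3, 8), (31, 2, 13, 31, 2), (31, 2, 13, 38, 13), (31, 2, 13, 4, 2), (38, 13, 13, 14, 9), (38, 13, 13, 28, 33), (38, 13, 13, 28, 9), (38, 13, 13, 3, 8), (38, 13, 13, 31, 2), (38, 13, 13, 38, 13), (38, 13, 13, 4, 2), (4, 2, 13, 14, 9), (4, 2, 13, 28, 33), (4, 2, 13, 28, 9), (4, 2, 13, 3, 8), (4, 2, 13, 31, 2), (4, 2, 13, 38, 13), (4, 2, 13, 4, 2), (7, 16, 27, 7, 16)}
Filtering on G > G2 leaves {(14, 9, 13, 3, 8), (14, 9, 13, 31, 2), (14, 9, 13, 4, 2), (28, 33, 13, 14, 9), (28, 33, 13, 28, 9), (28, 33, 13, 3, 8), (28, 33, 13, 31, 2), (28, 33, 13, 38, 13), (28, 33, 13, 4, 2), (28, 9, 13, 3, 8), (28, 9, 13, 31, 2), (28, 9, 13, 4, 2), (3, 8, 13, 31, 2), (3, 8, 13, 4, 2), (38, 13, 13, 14, 9), (38, 13, 13, 28, 9), (38, 13, 13, 3, 8), (38, 13, 13, 31, 2), (38, 13, 13, 4, 2)}.
Keep only column(s) G, G2 (9 duplicate(s) eliminated): {(13, 2), (13, 8), (13, 9), (33, 13), (33, 2), (33, 8), (33, 9), (8, 2), (9, 2), (9, 8)}

{(13, 2), (13, 8), (13, 9), (33, 13), (33, 2), (33, 8), (33, 9), (8, 2), (9, 2), (9, 8)}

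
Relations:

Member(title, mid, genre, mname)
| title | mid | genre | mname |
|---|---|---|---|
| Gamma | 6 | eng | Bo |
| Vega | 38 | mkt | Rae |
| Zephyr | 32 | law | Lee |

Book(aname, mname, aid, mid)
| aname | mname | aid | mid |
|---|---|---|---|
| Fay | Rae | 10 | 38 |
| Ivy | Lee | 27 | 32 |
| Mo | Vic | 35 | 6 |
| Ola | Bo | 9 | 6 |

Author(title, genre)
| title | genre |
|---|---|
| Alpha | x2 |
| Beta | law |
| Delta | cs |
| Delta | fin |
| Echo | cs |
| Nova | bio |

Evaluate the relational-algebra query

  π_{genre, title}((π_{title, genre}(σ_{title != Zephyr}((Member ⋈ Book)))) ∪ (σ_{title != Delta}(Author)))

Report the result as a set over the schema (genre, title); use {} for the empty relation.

Joining Member and Book on mid, mname yields {(Gamma, 6, eng, Bo, Ola, 9), (Vega, 38, mkt, Rae, Fay, 10), (Zephyr, 32, law, Lee, Ivy, 27)}.
Apply σ_{title != Zephyr}; surviving tuples: {(Gamma, 6, eng, Bo, Ola, 9), (Vega, 38, mkt, Rae, Fay, 10)}
Keep only column(s) title, genre: {(Gamma, eng), (Vega, mkt)}
Apply σ_{title != Delta}; surviving tuples: {(Alpha, x2), (Beta, law), (Echo, cs), (Nova, bio)}
Union: {(Gamma, eng), (Vega, mkt)} with {(Alpha, x2), (Beta, law), (Echo, cs), (Nova, bio)} → {(Alpha, x2), (Beta, law), (Echo, cs), (Gamma, eng), (Nova, bio), (Vega, mkt)}
Keep only column(s) genre, title: {(bio, Nova), (cs, Echo), (eng, Gamma), (law, Beta), (mkt, Vega), (x2, Alpha)}

{(bio, Nova), (cs, Echo), (eng, Gamma), (law, Beta), (mkt, Vega), (x2, Alpha)}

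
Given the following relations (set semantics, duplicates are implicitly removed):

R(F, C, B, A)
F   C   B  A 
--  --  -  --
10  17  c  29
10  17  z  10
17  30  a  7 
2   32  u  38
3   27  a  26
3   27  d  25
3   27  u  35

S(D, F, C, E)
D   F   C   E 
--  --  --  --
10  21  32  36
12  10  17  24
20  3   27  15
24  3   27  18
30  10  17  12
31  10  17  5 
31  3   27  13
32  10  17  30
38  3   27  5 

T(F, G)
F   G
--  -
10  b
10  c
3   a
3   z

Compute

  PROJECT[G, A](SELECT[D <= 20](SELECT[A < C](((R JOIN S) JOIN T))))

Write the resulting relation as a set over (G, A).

{(a, 25), (a, 26), (b, 10), (c, 10), (z, 25), (z, 26)}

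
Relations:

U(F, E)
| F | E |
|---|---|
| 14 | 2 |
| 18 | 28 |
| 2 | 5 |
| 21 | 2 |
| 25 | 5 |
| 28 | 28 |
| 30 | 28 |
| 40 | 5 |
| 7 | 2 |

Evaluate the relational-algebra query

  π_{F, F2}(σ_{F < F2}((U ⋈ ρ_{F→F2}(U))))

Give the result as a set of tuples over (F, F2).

ρ[F→F2]: schema becomes (F2, E); tuples unchanged.
U ⋈ ρ_{F→F2}(U) (natural join on E): {(14, 2, 14), (14, 2, 21), (14, 2, 7), (18, 28, 18), (18, 28, 28), (18, 28, 30), (2, 5, 2), (2, 5, 25), (2, 5, 40), (21, 2, 14), (21, 2, 21), (21, 2, 7), (25, 5, 2), (25, 5, 25), (25, 5, 40), (28, 28, 18), (28, 28, 28), (28, 28, 30), (30, 28, 18), (30, 28, 28), (30, 28, 30), (40, 5, 2), (40, 5, 25), (40, 5, 40), (7, 2, 14), (7, 2, 21), (7, 2, 7)}
Filtering on F < F2 leaves {(14, 2, 21), (18, 28, 28), (18, 28, 30), (2, 5, 25), (2, 5, 40), (25, 5, 40), (28, 28, 30), (7, 2, 14), (7, 2, 21)}.
π_{F, F2} gives {(14, 21), (18, 28), (18, 30), (2, 25), (2, 40), (25, 40), (28, 30), (7, 14), (7, 21)}.

{(14, 21), (18, 28), (18, 30), (2, 25), (2, 40), (25, 40), (28, 30), (7, 14), (7, 21)}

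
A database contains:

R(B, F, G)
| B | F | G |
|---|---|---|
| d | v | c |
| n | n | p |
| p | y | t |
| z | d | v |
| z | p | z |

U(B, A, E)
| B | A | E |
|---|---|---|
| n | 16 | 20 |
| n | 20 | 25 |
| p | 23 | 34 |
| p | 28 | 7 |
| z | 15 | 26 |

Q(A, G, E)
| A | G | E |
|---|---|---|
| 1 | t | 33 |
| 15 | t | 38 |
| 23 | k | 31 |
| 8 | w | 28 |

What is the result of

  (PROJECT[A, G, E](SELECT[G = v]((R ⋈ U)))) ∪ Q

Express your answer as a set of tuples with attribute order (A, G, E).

Natural join on B: {(n, n, p, 16, 20), (n, n, p, 20, 25), (p, y, t, 23, 34), (p, y, t, 28, 7), (z, d, v, 15, 26), (z, p, z, 15, 26)}
Apply σ_{G = v}; surviving tuples: {(z, d, v, 15, 26)}
π_{A, G, E} gives {(15, v, 26)}.
Set union of the two operands is {(1, t, 33), (15, t, 38), (15, v, 26), (23, k, 31), (8, w, 28)}.

{(1, t, 33), (15, t, 38), (15, v, 26), (23, k, 31), (8, w, 28)}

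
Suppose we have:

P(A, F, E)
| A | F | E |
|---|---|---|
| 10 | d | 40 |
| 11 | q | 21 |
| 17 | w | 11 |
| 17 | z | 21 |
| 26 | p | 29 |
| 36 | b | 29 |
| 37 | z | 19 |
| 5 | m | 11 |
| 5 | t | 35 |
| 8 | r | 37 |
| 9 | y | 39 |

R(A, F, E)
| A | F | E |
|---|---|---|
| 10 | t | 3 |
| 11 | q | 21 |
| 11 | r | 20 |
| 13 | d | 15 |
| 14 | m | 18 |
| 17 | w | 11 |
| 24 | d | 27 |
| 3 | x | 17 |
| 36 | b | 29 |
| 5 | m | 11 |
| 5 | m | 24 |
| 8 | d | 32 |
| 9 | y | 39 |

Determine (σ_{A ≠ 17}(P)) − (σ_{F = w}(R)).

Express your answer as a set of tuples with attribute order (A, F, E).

{(10, d, 40), (11, q, 21), (26, p, 29), (36, b, 29), (37, z, 19), (5, m, 11), (5, t, 35), (8, r, 37), (9, y, 39)}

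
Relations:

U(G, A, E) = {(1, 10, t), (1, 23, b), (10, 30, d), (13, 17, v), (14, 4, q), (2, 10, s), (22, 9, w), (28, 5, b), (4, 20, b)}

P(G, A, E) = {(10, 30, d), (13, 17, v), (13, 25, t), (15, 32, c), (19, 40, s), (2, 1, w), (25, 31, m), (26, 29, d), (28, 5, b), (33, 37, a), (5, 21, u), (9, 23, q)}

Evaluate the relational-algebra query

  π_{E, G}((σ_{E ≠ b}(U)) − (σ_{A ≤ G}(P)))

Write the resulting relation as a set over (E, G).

{(d, 10), (q, 14), (s, 2), (t, 1), (v, 13), (w, 22)}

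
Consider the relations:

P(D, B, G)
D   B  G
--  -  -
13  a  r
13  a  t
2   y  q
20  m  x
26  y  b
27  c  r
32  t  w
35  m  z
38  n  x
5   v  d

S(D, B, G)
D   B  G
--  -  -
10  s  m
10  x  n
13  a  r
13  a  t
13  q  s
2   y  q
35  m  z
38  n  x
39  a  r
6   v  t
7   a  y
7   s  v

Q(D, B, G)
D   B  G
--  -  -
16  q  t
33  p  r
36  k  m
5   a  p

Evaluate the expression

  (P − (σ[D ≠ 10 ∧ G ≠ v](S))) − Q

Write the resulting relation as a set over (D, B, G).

σ[D ≠ 10 ∧ G ≠ v]: keep tuples satisfying D ≠ 10 ∧ G ≠ v → {(13, a, r), (13, a, t), (13, q, s), (2, y, q), (35, m, z), (38, n, x), (39, a, r), (6, v, t), (7, a, y)}
Taking the difference: {(20, m, x), (26, y, b), (27, c, r), (32, t, w), (5, v, d)}
Taking the difference: {(20, m, x), (26, y, b), (27, c, r), (32, t, w), (5, v, d)}

{(20, m, x), (26, y, b), (27, c, r), (32, t, w), (5, v, d)}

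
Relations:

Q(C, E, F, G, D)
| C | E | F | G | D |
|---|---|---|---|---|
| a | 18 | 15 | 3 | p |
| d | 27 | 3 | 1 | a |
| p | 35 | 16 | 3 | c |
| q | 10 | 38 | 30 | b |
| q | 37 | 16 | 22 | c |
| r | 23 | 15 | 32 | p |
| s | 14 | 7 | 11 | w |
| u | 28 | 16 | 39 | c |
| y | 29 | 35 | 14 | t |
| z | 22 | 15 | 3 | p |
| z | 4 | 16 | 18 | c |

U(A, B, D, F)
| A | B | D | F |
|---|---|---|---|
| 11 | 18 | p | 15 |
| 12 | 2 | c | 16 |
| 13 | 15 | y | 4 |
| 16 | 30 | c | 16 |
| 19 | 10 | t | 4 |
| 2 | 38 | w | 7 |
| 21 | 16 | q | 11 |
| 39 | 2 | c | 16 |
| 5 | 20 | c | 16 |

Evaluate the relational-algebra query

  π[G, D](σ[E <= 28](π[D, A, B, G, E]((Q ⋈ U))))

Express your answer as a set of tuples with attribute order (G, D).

{(11, w), (18, c), (3, p), (32, p), (39, c)}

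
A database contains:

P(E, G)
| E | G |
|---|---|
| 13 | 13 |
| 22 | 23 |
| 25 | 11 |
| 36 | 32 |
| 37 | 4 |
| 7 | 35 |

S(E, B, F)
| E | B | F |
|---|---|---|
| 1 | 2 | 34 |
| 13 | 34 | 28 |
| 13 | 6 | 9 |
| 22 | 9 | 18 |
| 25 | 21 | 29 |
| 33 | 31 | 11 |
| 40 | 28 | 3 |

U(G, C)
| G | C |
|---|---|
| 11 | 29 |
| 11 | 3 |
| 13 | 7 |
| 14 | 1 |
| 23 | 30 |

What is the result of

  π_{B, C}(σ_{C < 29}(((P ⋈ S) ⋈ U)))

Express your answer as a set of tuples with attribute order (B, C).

{(21, 3), (34, 7), (6, 7)}

Natural join on E: {(13, 13, 34, 28), (13, 13, 6, 9), (22, 23, 9, 18), (25, 11, 21, 29)}
Natural join on G: {(13, 13, 34, 28, 7), (13, 13, 6, 9, 7), (22, 23, 9, 18, 30), (25, 11, 21, 29, 29), (25, 11, 21, 29, 3)}
Filtering on C < 29 leaves {(13, 13, 34, 28, 7), (13, 13, 6, 9, 7), (25, 11, 21, 29, 3)}.
π_{B, C} gives {(21, 3), (34, 7), (6, 7)}.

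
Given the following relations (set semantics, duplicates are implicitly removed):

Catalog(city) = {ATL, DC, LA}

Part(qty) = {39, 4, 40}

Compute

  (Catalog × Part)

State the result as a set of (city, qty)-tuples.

{(ATL, 39), (ATL, 4), (ATL, 40), (DC, 39), (DC, 4), (DC, 40), (LA, 39), (LA, 4), (LA, 40)}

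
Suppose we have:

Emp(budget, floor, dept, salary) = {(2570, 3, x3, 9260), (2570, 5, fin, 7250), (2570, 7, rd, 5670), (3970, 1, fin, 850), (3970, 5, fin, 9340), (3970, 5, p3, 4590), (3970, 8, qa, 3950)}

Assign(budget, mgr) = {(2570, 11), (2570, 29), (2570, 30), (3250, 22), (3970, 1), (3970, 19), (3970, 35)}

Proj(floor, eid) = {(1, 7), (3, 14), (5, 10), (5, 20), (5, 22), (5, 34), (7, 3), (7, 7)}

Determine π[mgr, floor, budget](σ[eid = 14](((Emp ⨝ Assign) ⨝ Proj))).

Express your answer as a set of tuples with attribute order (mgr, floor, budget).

Emp ⋈ Assign (natural join on budget): {(2570, 3, x3, 9260, 11), (2570, 3, x3, 9260, 29), (2570, 3, x3, 9260, 30), (2570, 5, fin, 7250, 11), (2570, 5, fin, 7250, 29), (2570, 5, fin, 7250, 30), (2570, 7, rd, 5670, 11), (2570, 7, rd, 5670, 29), (2570, 7, rd, 5670, 30), (3970, 1, fin, 850, 1), (3970, 1, fin, 850, 19), (3970, 1, fin, 850, 35), (3970, 5, fin, 9340, 1), (3970, 5, fin, 9340, 19), (3970, 5, fin, 9340, 35), (3970, 5, p3, 4590, 1), (3970, 5, p3, 4590, 19), (3970, 5, p3, 4590, 35), (3970, 8, qa, 3950, 1), (3970, 8, qa, 3950, 19), (3970, 8, qa, 3950, 35)}
(Emp ⨝ Assign) ⋈ Proj (natural join on floor): {(2570, 3, x3, 9260, 11, 14), (2570, 3, x3, 9260, 29, 14), (2570, 3, x3, 9260, 30, 14), (2570, 5, fin, 7250, 11, 10), (2570, 5, fin, 7250, 11, 20), (2570, 5, fin, 7250, 11, 22), (2570, 5, fin, 7250, 11, 34), (2570, 5, fin, 7250, 29, 10), (2570, 5, fin, 7250, 29, 20), (2570, 5, fin, 7250, 29, 22), (2570, 5, fin, 7250, 29, 34), (2570, 5, fin, 7250, 30, 10), (2570, 5, fin, 7250, 30, 20), (2570, 5, fin, 7250, 30, 22), (2570, 5, fin, 7250, 30, 34), (2570, 7, rd, 5670, 11, 3), (2570, 7, rd, 5670, 11, 7), (2570, 7, rd, 5670, 29, 3), (2570, 7, rd, 5670, 29, 7), (2570, 7, rd, 5670, 30, 3), (2570, 7, rd, 5670, 30, 7), (3970, 1, fin, 850, 1, 7), (3970, 1, fin, 850, 19, 7), (3970, 1, fin, 850, 35, 7), (3970, 5, fin, 9340, 1, 10), (3970, 5, fin, 9340, 1, 20), (3970, 5, fin, 9340, 1, 22), (3970, 5, fin, 9340, 1, 34), (3970, 5, fin, 9340, 19, 10), (3970, 5, fin, 9340, 19, 20), (3970, 5, fin, 9340, 19, 22), (3970, 5, fin, 9340, 19, 34), (3970, 5, fin, 9340, 35, 10), (3970, 5, fin, 9340, 35, 20), (3970, 5, fin, 9340, 35, 22), (3970, 5, fin, 9340, 35, 34), (3970, 5, p3, 4590, 1, 10), (3970, 5, p3, 4590, 1, 20), (3970, 5, p3, 4590, 1, 22), (3970, 5, p3, 4590, 1, 34), (3970, 5, p3, 4590, 19, 10), (3970, 5, p3, 4590, 19, 20), (3970, 5, p3, 4590, 19, 22), (3970, 5, p3, 4590, 19, 34), (3970, 5, p3, 4590, 35, 10), (3970, 5, p3, 4590, 35, 20), (3970, 5, p3, 4590, 35, 22), (3970, 5, p3, 4590, 35, 34)}
σ[eid = 14]: keep tuples satisfying eid = 14 → {(2570, 3, x3, 9260, 11, 14), (2570, 3, x3, 9260, 29, 14), (2570, 3, x3, 9260, 30, 14)}
π_{mgr, floor, budget} gives {(11, 3, 2570), (29, 3, 2570), (30, 3, 2570)}.

{(11, 3, 2570), (29, 3, 2570), (30, 3, 2570)}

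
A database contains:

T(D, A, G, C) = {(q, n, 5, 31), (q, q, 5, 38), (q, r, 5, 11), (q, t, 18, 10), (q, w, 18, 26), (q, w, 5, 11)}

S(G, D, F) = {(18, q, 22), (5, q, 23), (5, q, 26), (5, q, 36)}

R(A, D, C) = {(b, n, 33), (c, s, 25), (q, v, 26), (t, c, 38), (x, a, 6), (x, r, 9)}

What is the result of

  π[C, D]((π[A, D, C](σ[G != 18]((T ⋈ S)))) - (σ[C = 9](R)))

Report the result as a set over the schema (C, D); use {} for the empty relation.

T ⋈ S (natural join on D, G): {(q, n, 5, 31, 23), (q, n, 5, 31, 26), (q, n, 5, 31, 36), (q, q, 5, 38, 23), (q, q, 5, 38, 26), (q, q, 5, 38, 36), (q, r, 5, 11, 23), (q, r, 5, 11, 26), (q, r, 5, 11, 36), (q, t, 18, 10, 22), (q, w, 18, 26, 22), (q, w, 5, 11, 23), (q, w, 5, 11, 26), (q, w, 5, 11, 36)}
Selection G != 18: {(q, n, 5, 31, 23), (q, n, 5, 31, 26), (q, n, 5, 31, 36), (q, q, 5, 38, 23), (q, q, 5, 38, 26), (q, q, 5, 38, 36), (q, r, 5, 11, 23), (q, r, 5, 11, 26), (q, r, 5, 11, 36), (q, w, 5, 11, 23), (q, w, 5, 11, 26), (q, w, 5, 11, 36)}
π[A, D, C]: project onto (A, D, C) (8 duplicate(s) eliminated) → {(n, q, 31), (q, q, 38), (r, q, 11), (w, q, 11)}
Selection C = 9: {(x, r, 9)}
Taking the difference: {(n, q, 31), (q, q, 38), (r, q, 11), (w, q, 11)}
π[C, D]: project onto (C, D) (1 duplicate(s) eliminated) → {(11, q), (31, q), (38, q)}

{(11, q), (31, q), (38, q)}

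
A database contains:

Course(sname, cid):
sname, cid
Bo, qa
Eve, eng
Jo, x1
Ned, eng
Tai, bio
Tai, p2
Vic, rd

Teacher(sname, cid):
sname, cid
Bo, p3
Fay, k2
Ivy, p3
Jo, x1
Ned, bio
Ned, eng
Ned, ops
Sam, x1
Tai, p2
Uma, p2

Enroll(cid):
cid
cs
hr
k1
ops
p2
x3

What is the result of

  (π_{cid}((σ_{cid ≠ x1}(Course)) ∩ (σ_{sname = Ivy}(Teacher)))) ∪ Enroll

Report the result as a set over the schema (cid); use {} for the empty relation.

{cs, hr, k1, ops, p2, x3}

σ[cid ≠ x1]: keep tuples satisfying cid ≠ x1 → {(Bo, qa), (Eve, eng), (Ned, eng), (Tai, bio), (Tai, p2), (Vic, rd)}
σ[sname = Ivy]: keep tuples satisfying sname = Ivy → {(Ivy, p3)}
Set intersection of the two operands is {}.
Projecting to cid: {}
Set union of the two operands is {cs, hr, k1, ops, p2, x3}.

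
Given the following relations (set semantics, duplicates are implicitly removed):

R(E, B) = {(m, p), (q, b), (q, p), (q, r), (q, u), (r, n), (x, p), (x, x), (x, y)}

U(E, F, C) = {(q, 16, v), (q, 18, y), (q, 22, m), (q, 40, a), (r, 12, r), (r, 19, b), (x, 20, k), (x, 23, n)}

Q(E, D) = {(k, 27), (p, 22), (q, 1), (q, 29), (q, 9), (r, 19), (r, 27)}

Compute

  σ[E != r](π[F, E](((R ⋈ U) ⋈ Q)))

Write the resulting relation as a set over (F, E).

R ⋈ U (natural join on E): {(q, b, 16, v), (q, b, 18, y), (q, b, 22, m), (q, b, 40, a), (q, p, 16, v), (q, p, 18, y), (q, p, 22, m), (q, p, 40, a), (q, r, 16, v), (q, r, 18, y), (q, r, 22, m), (q, r, 40, a), (q, u, 16, v), (q, u, 18, y), (q, u, 22, m), (q, u, 40, a), (r, n, 12, r), (r, n, 19, b), (x, p, 20, k), (x, p, 23, n), (x, x, 20, k), (x, x, 23, n), (x, y, 20, k), (x, y, 23, n)}
(R ⋈ U) ⋈ Q (natural join on E): {(q, b, 16, v, 1), (q, b, 16, v, 29), (q, b, 16, v, 9), (q, b, 18, y, 1), (q, b, 18, y, 29), (q, b, 18, y, 9), (q, b, 22, m, 1), (q, b, 22, m, 29), (q, b, 22, m, 9), (q, b, 40, a, 1), (q, b, 40, a, 29), (q, b, 40, a, 9), (q, p, 16, v, 1), (q, p, 16, v, 29), (q, p, 16, v, 9), (q, p, 18, y, 1), (q, p, 18, y, 29), (q, p, 18, y, 9), (q, p, 22, m, 1), (q, p, 22, m, 29), (q, p, 22, m, 9), (q, p, 40, a, 1), (q, p, 40, a, 29), (q, p, 40, a, 9), (q, r, 16, v, 1), (q, r, 16, v, 29), (q, r, 16, v, 9), (q, r, 18, y, 1), (q, r, 18, y, 29), (q, r, 18, y, 9), (q, r, 22, m, 1), (q, r, 22, m, 29), (q, r, 22, m, 9), (q, r, 40, a, 1), (q, r, 40, a, 29), (q, r, 40, a, 9), (q, u, 16, v, 1), (q, u, 16, v, 29), (q, u, 16, v, 9), (q, u, 18, y, 1), (q, u, 18, y, 29), (q, u, 18, y, 9), (q, u, 22, m, 1), (q, u, 22, m, 29), (q, u, 22, m, 9), (q, u, 40, a, 1), (q, u, 40, a, 29), (q, u, 40, a, 9), (r, n, 12, r, 19), (r, n, 12, r, 27), (r, n, 19, b, 19), (r, n, 19, b, 27)}
π[F, E]: project onto (F, E) (46 duplicate(s) eliminated) → {(12, r), (16, q), (18, q), (19, r), (22, q), (40, q)}
Apply σ_{E != r}; surviving tuples: {(16, q), (18, q), (22, q), (40, q)}

{(16, q), (18, q), (22, q), (40, q)}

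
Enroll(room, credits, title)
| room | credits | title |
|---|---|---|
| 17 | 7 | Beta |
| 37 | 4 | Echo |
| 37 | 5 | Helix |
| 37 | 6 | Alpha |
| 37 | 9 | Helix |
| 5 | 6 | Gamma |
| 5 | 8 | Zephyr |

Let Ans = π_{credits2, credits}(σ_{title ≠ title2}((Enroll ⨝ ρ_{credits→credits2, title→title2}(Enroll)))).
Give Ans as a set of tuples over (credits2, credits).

ρ[credits→credits2, title→title2]: schema becomes (room, credits2, title2); tuples unchanged.
Enroll ⋈ ρ_{credits→credits2, title→title2}(Enroll) (natural join on room): {(17, 7, Beta, 7, Beta), (37, 4, Echo, 4, Echo), (37, 4, Echo, 5, Helix), (37, 4, Echo, 6, Alpha), (37, 4, Echo, 9, Helix), (37, 5, Helix, 4, Echo), (37, 5, Helix, 5, Helix), (37, 5, Helix, 6, Alpha), (37, 5, Helix, 9, Helix), (37, 6, Alpha, 4, Echo), (37, 6, Alpha, 5, Helix), (37, 6, Alpha, 6, Alpha), (37, 6, Alpha, 9, Helix), (37, 9, Helix, 4, Echo), (37, 9, Helix, 5, Helix), (37, 9, Helix, 6, Alpha), (37, 9, Helix, 9, Helix), (5, 6, Gamma, 6, Gamma), (5, 6, Gamma, 8, Zephyr), (5, 8, Zephyr, 6, Gamma), (5, 8, Zephyr, 8, Zephyr)}
σ[title ≠ title2]: keep tuples satisfying title ≠ title2 → {(37, 4, Echo, 5, Helix), (37, 4, Echo, 6, Alpha), (37, 4, Echo, 9, Helix), (37, 5, Helix, 4, Echo), (37, 5, Helix, 6, Alpha), (37, 6, Alpha, 4, Echo), (37, 6, Alpha, 5, Helix), (37, 6, Alpha, 9, Helix), (37, 9, Helix, 4, Echo), (37, 9, Helix, 6, Alpha), (5, 6, Gamma, 8, Zephyr), (5, 8, Zephyr, 6, Gamma)}
Keep only column(s) credits2, credits: {(4, 5), (4, 6), (4, 9), (5, 4), (5, 6), (6, 4), (6, 5), (6, 8), (6, 9), (8, 6), (9, 4), (9, 6)}

{(4, 5), (4, 6), (4, 9), (5, 4), (5, 6), (6, 4), (6, 5), (6, 8), (6, 9), (8, 6), (9, 4), (9, 6)}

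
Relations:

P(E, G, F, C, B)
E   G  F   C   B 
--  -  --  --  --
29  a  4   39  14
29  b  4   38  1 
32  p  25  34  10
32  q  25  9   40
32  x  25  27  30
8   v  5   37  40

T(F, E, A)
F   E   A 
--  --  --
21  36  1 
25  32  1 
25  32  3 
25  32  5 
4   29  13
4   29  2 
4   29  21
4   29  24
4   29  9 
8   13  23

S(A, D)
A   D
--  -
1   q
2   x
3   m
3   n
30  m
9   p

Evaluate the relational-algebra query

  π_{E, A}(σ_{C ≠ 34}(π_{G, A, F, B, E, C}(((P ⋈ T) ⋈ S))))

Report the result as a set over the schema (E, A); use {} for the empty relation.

{(29, 2), (29, 9), (32, 1), (32, 3)}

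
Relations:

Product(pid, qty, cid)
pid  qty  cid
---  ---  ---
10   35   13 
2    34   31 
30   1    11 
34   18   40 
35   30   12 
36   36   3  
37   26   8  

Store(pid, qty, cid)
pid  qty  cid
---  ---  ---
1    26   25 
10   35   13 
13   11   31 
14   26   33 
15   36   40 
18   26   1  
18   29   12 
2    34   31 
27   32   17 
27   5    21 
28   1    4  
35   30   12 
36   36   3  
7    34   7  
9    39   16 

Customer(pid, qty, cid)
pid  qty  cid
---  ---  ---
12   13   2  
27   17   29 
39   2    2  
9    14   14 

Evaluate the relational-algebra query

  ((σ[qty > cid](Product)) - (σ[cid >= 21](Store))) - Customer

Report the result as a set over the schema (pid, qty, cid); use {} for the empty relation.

{(10, 35, 13), (35, 30, 12), (36, 36, 3), (37, 26, 8)}

Filtering on qty > cid leaves {(10, 35, 13), (2, 34, 31), (35, 30, 12), (36, 36, 3), (37, 26, 8)}.
Filtering on cid >= 21 leaves {(1, 26, 25), (13, 11, 31), (14, 26, 33), (15, 36, 40), (2, 34, 31), (27, 5, 21)}.
Taking the difference: {(10, 35, 13), (35, 30, 12), (36, 36, 3), (37, 26, 8)}
Taking the difference: {(10, 35, 13), (35, 30, 12), (36, 36, 3), (37, 26, 8)}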